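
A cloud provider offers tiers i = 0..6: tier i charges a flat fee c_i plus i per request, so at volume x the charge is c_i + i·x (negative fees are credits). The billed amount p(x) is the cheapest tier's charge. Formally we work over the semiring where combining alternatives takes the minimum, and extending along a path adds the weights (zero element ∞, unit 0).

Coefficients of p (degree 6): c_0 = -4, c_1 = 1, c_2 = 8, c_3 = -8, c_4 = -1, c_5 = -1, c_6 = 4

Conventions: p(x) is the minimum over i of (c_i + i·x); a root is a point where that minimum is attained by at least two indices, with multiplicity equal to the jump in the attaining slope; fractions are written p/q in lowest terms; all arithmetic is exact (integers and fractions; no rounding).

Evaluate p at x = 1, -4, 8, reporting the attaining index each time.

p(1) = min(-4+0·1=-4, 1+1·1=2, 8+2·1=10, -8+3·1=-5, -1+4·1=3, -1+5·1=4, 4+6·1=10) = -5 (attained by i=3)
p(-4) = min(-4+0·(-4)=-4, 1+1·(-4)=-3, 8+2·(-4)=0, -8+3·(-4)=-20, -1+4·(-4)=-17, -1+5·(-4)=-21, 4+6·(-4)=-20) = -21 (attained by i=5)
p(8) = min(-4+0·8=-4, 1+1·8=9, 8+2·8=24, -8+3·8=16, -1+4·8=31, -1+5·8=39, 4+6·8=52) = -4 (attained by i=0)
Answer: p(1) = -5; p(-4) = -21; p(8) = -4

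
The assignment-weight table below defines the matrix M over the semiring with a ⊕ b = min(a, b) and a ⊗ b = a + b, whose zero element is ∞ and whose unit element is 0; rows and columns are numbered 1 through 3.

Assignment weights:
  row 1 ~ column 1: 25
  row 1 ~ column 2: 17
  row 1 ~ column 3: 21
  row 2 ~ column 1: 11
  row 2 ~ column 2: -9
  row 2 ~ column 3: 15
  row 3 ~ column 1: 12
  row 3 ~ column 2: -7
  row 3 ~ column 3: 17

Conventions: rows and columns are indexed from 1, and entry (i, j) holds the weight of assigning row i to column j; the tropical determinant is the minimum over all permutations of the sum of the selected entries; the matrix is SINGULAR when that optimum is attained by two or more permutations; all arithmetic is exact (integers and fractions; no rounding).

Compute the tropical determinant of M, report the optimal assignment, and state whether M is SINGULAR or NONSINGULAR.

σ = (1, 2, 3): 25 + (-9) + 17 = 33
σ = (1, 3, 2): 25 + 15 + (-7) = 33
σ = (2, 1, 3): 17 + 11 + 17 = 45
σ = (2, 3, 1): 17 + 15 + 12 = 44
σ = (3, 1, 2): 21 + 11 + (-7) = 25
σ = (3, 2, 1): 21 + (-9) + 12 = 24
Optimal value attained by: σ = (3, 2, 1).
Answer: det⊕(M) = 24; verdict: NONSINGULAR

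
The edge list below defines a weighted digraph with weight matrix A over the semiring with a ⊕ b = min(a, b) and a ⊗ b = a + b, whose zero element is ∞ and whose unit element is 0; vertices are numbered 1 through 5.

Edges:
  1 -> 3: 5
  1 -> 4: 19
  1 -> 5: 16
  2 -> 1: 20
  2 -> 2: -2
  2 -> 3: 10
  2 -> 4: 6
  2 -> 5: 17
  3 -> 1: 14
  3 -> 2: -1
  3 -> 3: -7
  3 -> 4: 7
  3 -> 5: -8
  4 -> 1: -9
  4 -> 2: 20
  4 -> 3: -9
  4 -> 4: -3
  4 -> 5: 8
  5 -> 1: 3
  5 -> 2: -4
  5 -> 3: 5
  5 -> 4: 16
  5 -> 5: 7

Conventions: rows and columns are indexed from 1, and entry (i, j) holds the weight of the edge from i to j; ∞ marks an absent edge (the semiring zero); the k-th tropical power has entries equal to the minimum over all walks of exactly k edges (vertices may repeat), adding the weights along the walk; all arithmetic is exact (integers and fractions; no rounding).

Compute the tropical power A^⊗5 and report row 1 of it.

A^⊗2:
  [10, 4, -2, 12, -3]
  [-3, -4, -3, 3, 2]
  [-5, -12, -14, 0, -15]
  [-12, -10, -16, -6, -17]
  [7, -6, -2, 2, -3]
A^⊗3:
  [0, -7, -9, 5, -10]
  [-6, -6, -10, 0, -11]
  [-12, -19, -21, -7, -22]
  [-15, -21, -23, -9, -24]
  [-7, -8, -9, -1, -10]
A^⊗4:
  [-7, -14, -16, -2, -17]
  [-9, -15, -17, -3, -18]
  [-19, -26, -28, -14, -29]
  [-21, -28, -30, -16, -31]
  [-10, -14, -16, -4, -17]
A^⊗5:
  [-14, -21, -23, -9, -24]
  [-15, -22, -24, -10, -25]
  [-26, -33, -35, -21, -36]
  [-28, -35, -37, -23, -38]
  [-14, -21, -23, -9, -24]
Answer: row 1 of A^⊗5 = [-14, -21, -23, -9, -24]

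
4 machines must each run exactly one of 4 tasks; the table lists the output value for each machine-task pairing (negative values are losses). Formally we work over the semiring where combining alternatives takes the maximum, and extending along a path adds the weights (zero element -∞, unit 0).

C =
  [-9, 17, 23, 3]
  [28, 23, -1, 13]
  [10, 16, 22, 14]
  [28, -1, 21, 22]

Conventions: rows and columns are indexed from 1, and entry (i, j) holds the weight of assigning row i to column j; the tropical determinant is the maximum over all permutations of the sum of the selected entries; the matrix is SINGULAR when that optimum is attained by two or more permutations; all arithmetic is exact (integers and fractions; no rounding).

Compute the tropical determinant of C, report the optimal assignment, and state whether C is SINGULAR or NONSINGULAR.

σ = (1, 2, 3, 4): (-9) + 23 + 22 + 22 = 58
σ = (1, 2, 4, 3): (-9) + 23 + 14 + 21 = 49
σ = (1, 3, 2, 4): (-9) + (-1) + 16 + 22 = 28
σ = (1, 3, 4, 2): (-9) + (-1) + 14 + (-1) = 3
σ = (1, 4, 2, 3): (-9) + 13 + 16 + 21 = 41
σ = (1, 4, 3, 2): (-9) + 13 + 22 + (-1) = 25
σ = (2, 1, 3, 4): 17 + 28 + 22 + 22 = 89
σ = (2, 1, 4, 3): 17 + 28 + 14 + 21 = 80
σ = (2, 3, 1, 4): 17 + (-1) + 10 + 22 = 48
σ = (2, 3, 4, 1): 17 + (-1) + 14 + 28 = 58
σ = (2, 4, 1, 3): 17 + 13 + 10 + 21 = 61
σ = (2, 4, 3, 1): 17 + 13 + 22 + 28 = 80
σ = (3, 1, 2, 4): 23 + 28 + 16 + 22 = 89
σ = (3, 1, 4, 2): 23 + 28 + 14 + (-1) = 64
σ = (3, 2, 1, 4): 23 + 23 + 10 + 22 = 78
σ = (3, 2, 4, 1): 23 + 23 + 14 + 28 = 88
σ = (3, 4, 1, 2): 23 + 13 + 10 + (-1) = 45
σ = (3, 4, 2, 1): 23 + 13 + 16 + 28 = 80
σ = (4, 1, 2, 3): 3 + 28 + 16 + 21 = 68
σ = (4, 1, 3, 2): 3 + 28 + 22 + (-1) = 52
σ = (4, 2, 1, 3): 3 + 23 + 10 + 21 = 57
σ = (4, 2, 3, 1): 3 + 23 + 22 + 28 = 76
σ = (4, 3, 1, 2): 3 + (-1) + 10 + (-1) = 11
σ = (4, 3, 2, 1): 3 + (-1) + 16 + 28 = 46
Optimal value attained by: σ = (2, 1, 3, 4).
Answer: det⊕(C) = 89; verdict: SINGULAR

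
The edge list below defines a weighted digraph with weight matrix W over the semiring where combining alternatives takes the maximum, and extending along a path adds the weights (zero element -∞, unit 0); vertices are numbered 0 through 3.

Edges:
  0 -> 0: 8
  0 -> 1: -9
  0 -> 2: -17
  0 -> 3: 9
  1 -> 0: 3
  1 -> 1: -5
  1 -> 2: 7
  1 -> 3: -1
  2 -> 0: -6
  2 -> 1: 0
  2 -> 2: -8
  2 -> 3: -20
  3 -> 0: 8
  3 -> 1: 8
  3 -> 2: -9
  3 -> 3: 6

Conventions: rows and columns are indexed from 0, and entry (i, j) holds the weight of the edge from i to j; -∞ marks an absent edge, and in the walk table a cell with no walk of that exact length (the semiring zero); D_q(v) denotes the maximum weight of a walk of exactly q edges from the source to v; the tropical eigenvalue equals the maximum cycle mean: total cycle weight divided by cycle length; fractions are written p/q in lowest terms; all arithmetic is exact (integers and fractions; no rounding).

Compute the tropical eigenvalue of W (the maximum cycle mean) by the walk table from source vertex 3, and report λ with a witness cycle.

q=0: [-∞, -∞, -∞, 0]
q=1: [8, 8, -9, 6]
q=2: [16, 14, 15, 17]
q=3: [25, 25, 21, 25]
q=4: [33, 33, 32, 34]
Optimal cycle mean attained by: cycle 0->3->0, total 9 + 8, length 2.
Answer: λ = 17/2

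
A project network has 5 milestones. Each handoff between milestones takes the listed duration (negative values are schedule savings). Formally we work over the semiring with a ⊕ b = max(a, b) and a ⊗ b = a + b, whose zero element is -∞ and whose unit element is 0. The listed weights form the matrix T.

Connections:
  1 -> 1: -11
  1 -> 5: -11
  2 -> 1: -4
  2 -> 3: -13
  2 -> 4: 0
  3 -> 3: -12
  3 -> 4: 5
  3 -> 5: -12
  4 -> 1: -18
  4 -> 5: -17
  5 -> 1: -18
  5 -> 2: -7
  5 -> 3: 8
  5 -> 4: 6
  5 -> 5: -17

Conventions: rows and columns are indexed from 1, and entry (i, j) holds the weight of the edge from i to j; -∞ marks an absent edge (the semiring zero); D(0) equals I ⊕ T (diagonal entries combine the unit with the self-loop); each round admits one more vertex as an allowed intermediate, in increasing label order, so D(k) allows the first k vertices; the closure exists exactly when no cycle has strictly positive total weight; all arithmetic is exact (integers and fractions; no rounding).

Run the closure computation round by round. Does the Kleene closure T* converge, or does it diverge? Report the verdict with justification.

D(0):
  [0, -∞, -∞, -∞, -11]
  [-4, 0, -13, 0, -∞]
  [-∞, -∞, 0, 5, -12]
  [-18, -∞, -∞, 0, -17]
  [-18, -7, 8, 6, 0]
D(1):
  [0, -∞, -∞, -∞, -11]
  [-4, 0, -13, 0, -15]
  [-∞, -∞, 0, 5, -12]
  [-18, -∞, -∞, 0, -17]
  [-18, -7, 8, 6, 0]
D(2):
  [0, -∞, -∞, -∞, -11]
  [-4, 0, -13, 0, -15]
  [-∞, -∞, 0, 5, -12]
  [-18, -∞, -∞, 0, -17]
  [-11, -7, 8, 6, 0]
D(3):
  [0, -∞, -∞, -∞, -11]
  [-4, 0, -13, 0, -15]
  [-∞, -∞, 0, 5, -12]
  [-18, -∞, -∞, 0, -17]
  [-11, -7, 8, 13, 0]
D(4):
  [0, -∞, -∞, -∞, -11]
  [-4, 0, -13, 0, -15]
  [-13, -∞, 0, 5, -12]
  [-18, -∞, -∞, 0, -17]
  [-5, -7, 8, 13, 0]
D(5):
  [0, -18, -3, 2, -11]
  [-4, 0, -7, 0, -15]
  [-13, -19, 0, 5, -12]
  [-18, -24, -9, 0, -17]
  [-5, -7, 8, 13, 0]
Key observation: every diagonal entry stays at the unit through all rounds, so no improving cycle exists.
Answer: CONVERGES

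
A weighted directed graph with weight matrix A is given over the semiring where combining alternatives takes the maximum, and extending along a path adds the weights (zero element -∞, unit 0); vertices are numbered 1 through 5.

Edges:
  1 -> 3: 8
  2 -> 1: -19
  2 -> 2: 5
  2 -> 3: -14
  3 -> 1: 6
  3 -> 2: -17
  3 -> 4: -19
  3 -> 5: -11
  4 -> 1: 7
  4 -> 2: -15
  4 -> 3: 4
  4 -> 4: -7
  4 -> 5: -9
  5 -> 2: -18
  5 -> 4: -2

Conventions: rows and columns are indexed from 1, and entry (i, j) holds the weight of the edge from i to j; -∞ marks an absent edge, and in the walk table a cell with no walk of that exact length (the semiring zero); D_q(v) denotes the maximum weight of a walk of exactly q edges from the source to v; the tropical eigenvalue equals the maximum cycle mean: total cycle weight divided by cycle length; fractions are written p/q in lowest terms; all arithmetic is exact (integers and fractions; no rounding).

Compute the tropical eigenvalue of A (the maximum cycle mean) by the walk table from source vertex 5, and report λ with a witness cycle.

q=0: [-∞, -∞, -∞, -∞, 0]
q=1: [-∞, -18, -∞, -2, -∞]
q=2: [5, -13, 2, -9, -11]
q=3: [8, -8, 13, -13, -9]
q=4: [19, -3, 16, -6, 2]
q=5: [22, 2, 27, 0, 5]
Optimal cycle mean attained by: cycle 1->3->1, total 8 + 6, length 2.
Answer: λ = 7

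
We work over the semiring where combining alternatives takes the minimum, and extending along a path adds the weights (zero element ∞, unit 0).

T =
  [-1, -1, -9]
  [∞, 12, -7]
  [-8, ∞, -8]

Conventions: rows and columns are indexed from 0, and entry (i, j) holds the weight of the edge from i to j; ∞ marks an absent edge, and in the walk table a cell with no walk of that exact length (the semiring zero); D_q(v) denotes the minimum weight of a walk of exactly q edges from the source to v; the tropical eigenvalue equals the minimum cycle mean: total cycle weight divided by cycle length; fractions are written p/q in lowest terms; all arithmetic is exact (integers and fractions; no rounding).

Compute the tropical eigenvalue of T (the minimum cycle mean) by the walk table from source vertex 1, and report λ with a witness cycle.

q=0: [∞, 0, ∞]
q=1: [∞, 12, -7]
q=2: [-15, 24, -15]
q=3: [-23, -16, -24]
Optimal cycle mean attained by: cycle 0->2->0, total (-9) + (-8), length 2.
Answer: λ = -17/2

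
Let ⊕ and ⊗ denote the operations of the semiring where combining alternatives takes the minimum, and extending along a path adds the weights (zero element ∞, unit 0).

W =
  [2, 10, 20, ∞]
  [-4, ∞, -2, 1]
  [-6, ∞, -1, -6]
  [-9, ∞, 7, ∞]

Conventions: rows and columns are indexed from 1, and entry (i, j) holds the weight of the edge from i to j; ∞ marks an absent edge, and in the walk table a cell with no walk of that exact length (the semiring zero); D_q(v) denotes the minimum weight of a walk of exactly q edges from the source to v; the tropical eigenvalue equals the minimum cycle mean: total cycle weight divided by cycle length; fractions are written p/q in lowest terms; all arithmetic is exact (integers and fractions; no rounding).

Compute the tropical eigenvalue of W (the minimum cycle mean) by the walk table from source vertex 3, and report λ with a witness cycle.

q=0: [∞, ∞, 0, ∞]
q=1: [-6, ∞, -1, -6]
q=2: [-15, 4, -2, -7]
q=3: [-16, -5, -3, -8]
q=4: [-17, -6, -7, -9]
Optimal cycle mean attained by: cycle 1->2->3->4->1, total 10 + (-2) + (-6) + (-9), length 4.
Answer: λ = -7/4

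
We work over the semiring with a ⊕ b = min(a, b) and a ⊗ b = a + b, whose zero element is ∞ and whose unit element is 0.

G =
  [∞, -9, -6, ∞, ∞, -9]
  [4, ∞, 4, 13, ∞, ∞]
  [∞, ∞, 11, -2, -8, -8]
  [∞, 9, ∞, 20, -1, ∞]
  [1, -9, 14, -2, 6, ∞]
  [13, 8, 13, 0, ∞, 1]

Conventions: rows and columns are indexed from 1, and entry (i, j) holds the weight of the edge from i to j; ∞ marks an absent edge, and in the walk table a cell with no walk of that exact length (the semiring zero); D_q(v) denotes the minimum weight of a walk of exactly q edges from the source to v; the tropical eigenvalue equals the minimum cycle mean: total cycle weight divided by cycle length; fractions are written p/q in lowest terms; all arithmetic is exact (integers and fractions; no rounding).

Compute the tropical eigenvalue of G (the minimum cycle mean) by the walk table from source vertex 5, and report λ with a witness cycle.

q=0: [∞, ∞, ∞, ∞, 0, ∞]
q=1: [1, -9, 14, -2, 6, ∞]
q=2: [-5, -8, -5, 4, -3, -8]
q=3: [-4, -14, -11, -8, -13, -14]
q=4: [-12, -22, -10, -15, -19, -19]
q=5: [-18, -28, -18, -21, -18, -21]
q=6: [-24, -27, -24, -21, -26, -27]
Optimal cycle mean attained by: cycle 1->3->5->2->1, total (-6) + (-8) + (-9) + 4, length 4.
Answer: λ = -19/4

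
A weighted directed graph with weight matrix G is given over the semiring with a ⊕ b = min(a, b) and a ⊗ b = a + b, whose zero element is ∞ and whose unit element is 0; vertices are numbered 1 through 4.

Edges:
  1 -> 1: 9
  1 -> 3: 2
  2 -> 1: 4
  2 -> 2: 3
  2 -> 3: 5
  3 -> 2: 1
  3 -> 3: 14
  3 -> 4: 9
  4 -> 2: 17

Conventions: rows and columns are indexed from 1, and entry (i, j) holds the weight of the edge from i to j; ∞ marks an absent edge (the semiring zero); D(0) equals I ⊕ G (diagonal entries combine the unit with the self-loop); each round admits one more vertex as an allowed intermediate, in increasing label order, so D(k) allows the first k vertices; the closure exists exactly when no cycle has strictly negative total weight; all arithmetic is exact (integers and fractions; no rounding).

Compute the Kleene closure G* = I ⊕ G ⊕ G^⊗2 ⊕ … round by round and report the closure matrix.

D(0):
  [0, ∞, 2, ∞]
  [4, 0, 5, ∞]
  [∞, 1, 0, 9]
  [∞, 17, ∞, 0]
D(1):
  [0, ∞, 2, ∞]
  [4, 0, 5, ∞]
  [∞, 1, 0, 9]
  [∞, 17, ∞, 0]
D(2):
  [0, ∞, 2, ∞]
  [4, 0, 5, ∞]
  [5, 1, 0, 9]
  [21, 17, 22, 0]
D(3):
  [0, 3, 2, 11]
  [4, 0, 5, 14]
  [5, 1, 0, 9]
  [21, 17, 22, 0]
D(4):
  [0, 3, 2, 11]
  [4, 0, 5, 14]
  [5, 1, 0, 9]
  [21, 17, 22, 0]
Answer: G* = [[0, 3, 2, 11], [4, 0, 5, 14], [5, 1, 0, 9], [21, 17, 22, 0]]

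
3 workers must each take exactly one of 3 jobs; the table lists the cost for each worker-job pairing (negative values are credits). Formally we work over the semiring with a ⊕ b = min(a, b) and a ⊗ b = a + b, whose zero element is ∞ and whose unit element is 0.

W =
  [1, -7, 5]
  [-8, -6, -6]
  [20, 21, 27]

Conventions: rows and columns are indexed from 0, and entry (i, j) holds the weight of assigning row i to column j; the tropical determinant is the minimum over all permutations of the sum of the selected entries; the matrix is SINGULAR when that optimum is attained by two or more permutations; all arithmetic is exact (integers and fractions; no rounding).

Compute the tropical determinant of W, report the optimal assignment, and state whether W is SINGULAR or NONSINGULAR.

σ = (0, 1, 2): 1 + (-6) + 27 = 22
σ = (0, 2, 1): 1 + (-6) + 21 = 16
σ = (1, 0, 2): (-7) + (-8) + 27 = 12
σ = (1, 2, 0): (-7) + (-6) + 20 = 7
σ = (2, 0, 1): 5 + (-8) + 21 = 18
σ = (2, 1, 0): 5 + (-6) + 20 = 19
Optimal value attained by: σ = (1, 2, 0).
Answer: det⊕(W) = 7; verdict: NONSINGULAR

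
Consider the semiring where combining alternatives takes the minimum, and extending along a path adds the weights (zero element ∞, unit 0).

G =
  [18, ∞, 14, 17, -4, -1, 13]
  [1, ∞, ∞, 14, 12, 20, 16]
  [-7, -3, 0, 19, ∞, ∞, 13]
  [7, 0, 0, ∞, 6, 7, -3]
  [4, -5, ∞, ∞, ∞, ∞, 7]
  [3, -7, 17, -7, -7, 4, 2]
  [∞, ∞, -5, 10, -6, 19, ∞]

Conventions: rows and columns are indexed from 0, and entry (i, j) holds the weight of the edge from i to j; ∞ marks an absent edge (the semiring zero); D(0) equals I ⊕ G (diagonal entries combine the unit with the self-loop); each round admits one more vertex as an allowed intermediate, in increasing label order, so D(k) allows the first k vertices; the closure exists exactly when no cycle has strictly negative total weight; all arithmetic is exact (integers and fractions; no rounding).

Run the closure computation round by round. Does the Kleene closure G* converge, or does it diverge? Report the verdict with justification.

D(0):
  [0, ∞, 14, 17, -4, -1, 13]
  [1, 0, ∞, 14, 12, 20, 16]
  [-7, -3, 0, 19, ∞, ∞, 13]
  [7, 0, 0, 0, 6, 7, -3]
  [4, -5, ∞, ∞, 0, ∞, 7]
  [3, -7, 17, -7, -7, 0, 2]
  [∞, ∞, -5, 10, -6, 19, 0]
D(1):
  [0, ∞, 14, 17, -4, -1, 13]
  [1, 0, 15, 14, -3, 0, 14]
  [-7, -3, 0, 10, -11, -8, 6]
  [7, 0, 0, 0, 3, 6, -3]
  [4, -5, 18, 21, 0, 3, 7]
  [3, -7, 17, -7, -7, 0, 2]
  [∞, ∞, -5, 10, -6, 19, 0]
Detection: at round 2, diagonal entry (4, 4) turns strictly negative.
Key observation: the cycle 4->1->0->4 has total weight (-5) + 1 + (-4), which is strictly negative.
Answer: DIVERGES — negative cycle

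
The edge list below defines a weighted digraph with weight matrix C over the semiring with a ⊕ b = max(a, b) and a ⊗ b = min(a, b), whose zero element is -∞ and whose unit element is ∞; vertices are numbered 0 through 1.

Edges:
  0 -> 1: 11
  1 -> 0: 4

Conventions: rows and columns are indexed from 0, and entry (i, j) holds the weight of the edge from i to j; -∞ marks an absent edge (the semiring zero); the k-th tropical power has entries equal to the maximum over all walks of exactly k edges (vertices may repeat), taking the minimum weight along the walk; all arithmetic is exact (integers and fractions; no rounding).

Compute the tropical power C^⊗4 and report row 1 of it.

C^⊗2:
  [4, -∞]
  [-∞, 4]
C^⊗3:
  [-∞, 4]
  [4, -∞]
C^⊗4:
  [4, -∞]
  [-∞, 4]
Answer: row 1 of C^⊗4 = [-∞, 4]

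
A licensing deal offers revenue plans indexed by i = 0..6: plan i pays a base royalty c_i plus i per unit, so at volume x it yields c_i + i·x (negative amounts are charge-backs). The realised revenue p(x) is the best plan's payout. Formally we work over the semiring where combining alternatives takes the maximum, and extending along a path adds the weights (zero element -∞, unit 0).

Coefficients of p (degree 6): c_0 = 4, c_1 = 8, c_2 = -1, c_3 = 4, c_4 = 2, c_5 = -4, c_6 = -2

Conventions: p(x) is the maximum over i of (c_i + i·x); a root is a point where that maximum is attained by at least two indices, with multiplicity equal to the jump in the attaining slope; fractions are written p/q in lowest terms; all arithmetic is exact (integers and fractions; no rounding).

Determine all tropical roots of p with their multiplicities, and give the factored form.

hull edge (i=0, c=4) to (i=1, c=8): slope 4, span 1
hull edge (i=1, c=8) to (i=6, c=-2): slope -2, span 5
Factored form: p(x) = -2 ⊗ (x ⊕ (-4)) ⊗ (x ⊕ 2) ⊗ (x ⊕ 2) ⊗ (x ⊕ 2) ⊗ (x ⊕ 2) ⊗ (x ⊕ 2)
Answer: roots = -4 (mult 1), 2 (mult 5)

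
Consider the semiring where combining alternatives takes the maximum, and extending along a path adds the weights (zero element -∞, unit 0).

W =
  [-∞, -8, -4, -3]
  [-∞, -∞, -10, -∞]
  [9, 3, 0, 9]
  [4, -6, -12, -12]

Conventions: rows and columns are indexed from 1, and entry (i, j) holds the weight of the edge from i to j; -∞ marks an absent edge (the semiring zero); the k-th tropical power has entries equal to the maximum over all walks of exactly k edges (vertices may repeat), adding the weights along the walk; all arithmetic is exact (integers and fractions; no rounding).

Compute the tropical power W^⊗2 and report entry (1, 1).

W^⊗2:
  [5, -1, -4, 5]
  [-1, -7, -10, -1]
  [13, 3, 5, 9]
  [-3, -4, 0, 1]
Key observation: the optimum is the walk 1->3->1, with weight (-4) + 9 = 5.
Optimal value attained by: walk 1->3->1.
Answer: (W^⊗2)[1][1] = 5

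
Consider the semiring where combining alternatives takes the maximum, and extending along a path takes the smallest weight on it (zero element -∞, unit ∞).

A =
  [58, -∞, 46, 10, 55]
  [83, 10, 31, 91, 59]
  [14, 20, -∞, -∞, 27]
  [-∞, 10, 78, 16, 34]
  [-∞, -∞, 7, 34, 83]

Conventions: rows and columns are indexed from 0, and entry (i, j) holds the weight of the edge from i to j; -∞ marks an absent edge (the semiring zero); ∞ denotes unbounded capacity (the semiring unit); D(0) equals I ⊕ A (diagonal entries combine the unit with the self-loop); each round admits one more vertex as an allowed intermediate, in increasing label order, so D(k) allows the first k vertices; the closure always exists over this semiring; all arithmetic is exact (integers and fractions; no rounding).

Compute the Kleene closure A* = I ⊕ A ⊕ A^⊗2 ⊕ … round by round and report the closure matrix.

D(0):
  [∞, -∞, 46, 10, 55]
  [83, ∞, 31, 91, 59]
  [14, 20, ∞, -∞, 27]
  [-∞, 10, 78, ∞, 34]
  [-∞, -∞, 7, 34, ∞]
D(1):
  [∞, -∞, 46, 10, 55]
  [83, ∞, 46, 91, 59]
  [14, 20, ∞, 10, 27]
  [-∞, 10, 78, ∞, 34]
  [-∞, -∞, 7, 34, ∞]
D(2):
  [∞, -∞, 46, 10, 55]
  [83, ∞, 46, 91, 59]
  [20, 20, ∞, 20, 27]
  [10, 10, 78, ∞, 34]
  [-∞, -∞, 7, 34, ∞]
D(3):
  [∞, 20, 46, 20, 55]
  [83, ∞, 46, 91, 59]
  [20, 20, ∞, 20, 27]
  [20, 20, 78, ∞, 34]
  [7, 7, 7, 34, ∞]
D(4):
  [∞, 20, 46, 20, 55]
  [83, ∞, 78, 91, 59]
  [20, 20, ∞, 20, 27]
  [20, 20, 78, ∞, 34]
  [20, 20, 34, 34, ∞]
D(5):
  [∞, 20, 46, 34, 55]
  [83, ∞, 78, 91, 59]
  [20, 20, ∞, 27, 27]
  [20, 20, 78, ∞, 34]
  [20, 20, 34, 34, ∞]
Answer: A* = [[∞, 20, 46, 34, 55], [83, ∞, 78, 91, 59], [20, 20, ∞, 27, 27], [20, 20, 78, ∞, 34], [20, 20, 34, 34, ∞]]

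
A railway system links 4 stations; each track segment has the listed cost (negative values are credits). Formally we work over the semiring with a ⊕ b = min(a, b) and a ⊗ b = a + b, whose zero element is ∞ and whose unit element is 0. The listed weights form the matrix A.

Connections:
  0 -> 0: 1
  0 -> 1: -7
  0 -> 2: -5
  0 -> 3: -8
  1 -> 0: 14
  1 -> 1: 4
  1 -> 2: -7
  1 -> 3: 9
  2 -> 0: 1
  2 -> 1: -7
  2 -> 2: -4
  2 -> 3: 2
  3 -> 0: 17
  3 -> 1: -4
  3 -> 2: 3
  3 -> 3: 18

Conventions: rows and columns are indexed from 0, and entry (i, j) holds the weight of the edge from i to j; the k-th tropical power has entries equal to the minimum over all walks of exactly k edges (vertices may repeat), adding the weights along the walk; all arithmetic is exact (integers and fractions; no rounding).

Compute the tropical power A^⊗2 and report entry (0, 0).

A^⊗2:
  [-4, -12, -14, -7]
  [-6, -14, -11, -5]
  [-3, -11, -14, -7]
  [4, -4, -11, 5]
Key observation: the optimum is the walk 0->2->0, with weight (-5) + 1 = -4.
Optimal value attained by: walk 0->2->0.
Answer: (A^⊗2)[0][0] = -4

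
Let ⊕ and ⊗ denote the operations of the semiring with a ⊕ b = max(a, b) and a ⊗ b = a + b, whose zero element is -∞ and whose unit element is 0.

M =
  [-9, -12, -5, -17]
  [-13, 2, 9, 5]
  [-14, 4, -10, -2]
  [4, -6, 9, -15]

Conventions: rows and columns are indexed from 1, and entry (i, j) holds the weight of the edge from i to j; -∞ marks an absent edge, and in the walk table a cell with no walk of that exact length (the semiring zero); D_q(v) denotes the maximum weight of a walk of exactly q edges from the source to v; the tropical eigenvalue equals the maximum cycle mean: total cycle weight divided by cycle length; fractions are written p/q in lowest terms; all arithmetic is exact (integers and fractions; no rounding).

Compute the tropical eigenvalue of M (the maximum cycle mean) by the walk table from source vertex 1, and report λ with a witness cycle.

q=0: [0, -∞, -∞, -∞]
q=1: [-9, -12, -5, -17]
q=2: [-13, -1, -3, -7]
q=3: [-3, 1, 8, 4]
q=4: [8, 12, 13, 6]
Optimal cycle mean attained by: cycle 2->3->2, total 9 + 4, length 2.
Answer: λ = 13/2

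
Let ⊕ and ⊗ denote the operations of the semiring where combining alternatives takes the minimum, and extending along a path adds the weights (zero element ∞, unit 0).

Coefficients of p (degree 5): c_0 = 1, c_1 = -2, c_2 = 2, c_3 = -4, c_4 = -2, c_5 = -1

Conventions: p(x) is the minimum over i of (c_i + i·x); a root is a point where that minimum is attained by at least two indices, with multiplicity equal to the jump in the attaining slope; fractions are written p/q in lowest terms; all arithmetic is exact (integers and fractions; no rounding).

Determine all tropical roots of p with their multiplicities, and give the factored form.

hull edge (i=0, c=1) to (i=1, c=-2): slope -3, span 1
hull edge (i=1, c=-2) to (i=3, c=-4): slope -1, span 2
hull edge (i=3, c=-4) to (i=5, c=-1): slope 3/2, span 2
Factored form: p(x) = -1 ⊗ (x ⊕ (-3/2)) ⊗ (x ⊕ (-3/2)) ⊗ (x ⊕ 1) ⊗ (x ⊕ 1) ⊗ (x ⊕ 3)
Answer: roots = -3/2 (mult 2), 1 (mult 2), 3 (mult 1)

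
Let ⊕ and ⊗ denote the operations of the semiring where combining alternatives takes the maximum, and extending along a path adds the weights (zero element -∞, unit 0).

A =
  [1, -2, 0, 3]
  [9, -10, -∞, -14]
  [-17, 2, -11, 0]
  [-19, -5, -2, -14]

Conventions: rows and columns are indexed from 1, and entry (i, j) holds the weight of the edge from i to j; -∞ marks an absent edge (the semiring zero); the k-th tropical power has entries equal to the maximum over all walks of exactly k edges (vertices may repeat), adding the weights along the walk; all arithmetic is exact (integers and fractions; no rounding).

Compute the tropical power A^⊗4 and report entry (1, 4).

A^⊗2:
  [7, 2, 1, 4]
  [10, 7, 9, 12]
  [11, -5, -2, -11]
  [4, 0, -13, -2]
A^⊗3:
  [11, 5, 7, 10]
  [16, 11, 10, 13]
  [12, 9, 11, 14]
  [9, 2, 4, 7]
A^⊗4:
  [14, 9, 11, 14]
  [20, 14, 16, 19]
  [18, 13, 12, 15]
  [11, 7, 9, 12]
Key observation: the optimum is the walk 1->3->2->1->4, with weight 0 + 2 + 9 + 3 = 14.
Optimal value attained by: walk 1->3->2->1->4.
Answer: (A^⊗4)[1][4] = 14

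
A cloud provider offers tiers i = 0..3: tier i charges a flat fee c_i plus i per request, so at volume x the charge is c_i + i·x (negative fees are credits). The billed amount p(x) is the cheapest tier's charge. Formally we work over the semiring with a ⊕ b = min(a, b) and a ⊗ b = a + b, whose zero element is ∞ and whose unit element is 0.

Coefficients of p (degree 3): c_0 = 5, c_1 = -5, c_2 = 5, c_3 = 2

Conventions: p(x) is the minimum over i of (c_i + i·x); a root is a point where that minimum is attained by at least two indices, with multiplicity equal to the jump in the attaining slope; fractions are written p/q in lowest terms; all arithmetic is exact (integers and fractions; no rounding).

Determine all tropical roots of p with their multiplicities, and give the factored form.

hull edge (i=0, c=5) to (i=1, c=-5): slope -10, span 1
hull edge (i=1, c=-5) to (i=3, c=2): slope 7/2, span 2
Factored form: p(x) = 2 ⊗ (x ⊕ (-7/2)) ⊗ (x ⊕ (-7/2)) ⊗ (x ⊕ 10)
Answer: roots = -7/2 (mult 2), 10 (mult 1)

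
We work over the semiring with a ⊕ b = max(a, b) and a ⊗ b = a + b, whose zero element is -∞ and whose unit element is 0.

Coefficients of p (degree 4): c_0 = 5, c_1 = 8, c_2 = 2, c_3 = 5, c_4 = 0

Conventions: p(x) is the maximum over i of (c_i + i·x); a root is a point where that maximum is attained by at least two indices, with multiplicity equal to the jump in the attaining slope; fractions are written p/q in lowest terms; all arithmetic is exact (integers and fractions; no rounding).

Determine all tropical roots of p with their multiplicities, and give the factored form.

hull edge (i=0, c=5) to (i=1, c=8): slope 3, span 1
hull edge (i=1, c=8) to (i=3, c=5): slope -3/2, span 2
hull edge (i=3, c=5) to (i=4, c=0): slope -5, span 1
Factored form: p(x) = 0 ⊗ (x ⊕ (-3)) ⊗ (x ⊕ 3/2) ⊗ (x ⊕ 3/2) ⊗ (x ⊕ 5)
Answer: roots = -3 (mult 1), 3/2 (mult 2), 5 (mult 1)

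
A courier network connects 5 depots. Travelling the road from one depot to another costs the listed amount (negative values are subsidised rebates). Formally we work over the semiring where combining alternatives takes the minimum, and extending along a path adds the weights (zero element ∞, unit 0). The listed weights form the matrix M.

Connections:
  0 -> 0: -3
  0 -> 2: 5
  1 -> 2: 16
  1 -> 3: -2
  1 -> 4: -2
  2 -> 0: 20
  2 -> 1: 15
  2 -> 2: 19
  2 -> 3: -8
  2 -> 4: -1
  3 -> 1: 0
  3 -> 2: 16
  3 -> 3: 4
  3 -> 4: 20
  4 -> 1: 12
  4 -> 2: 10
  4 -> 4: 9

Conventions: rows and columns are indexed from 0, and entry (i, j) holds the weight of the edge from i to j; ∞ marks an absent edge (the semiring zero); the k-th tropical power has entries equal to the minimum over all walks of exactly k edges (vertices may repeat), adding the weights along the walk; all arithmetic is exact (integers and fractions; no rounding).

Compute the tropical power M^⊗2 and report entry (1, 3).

M^⊗2:
  [-6, 20, 2, -3, 4]
  [36, -2, 8, 2, 7]
  [17, -8, 8, -4, 8]
  [36, 4, 16, -2, -2]
  [30, 21, 19, 2, 9]
Key observation: the optimum is the walk 1->3->3, with weight (-2) + 4 = 2.
Optimal value attained by: walk 1->3->3.
Answer: (M^⊗2)[1][3] = 2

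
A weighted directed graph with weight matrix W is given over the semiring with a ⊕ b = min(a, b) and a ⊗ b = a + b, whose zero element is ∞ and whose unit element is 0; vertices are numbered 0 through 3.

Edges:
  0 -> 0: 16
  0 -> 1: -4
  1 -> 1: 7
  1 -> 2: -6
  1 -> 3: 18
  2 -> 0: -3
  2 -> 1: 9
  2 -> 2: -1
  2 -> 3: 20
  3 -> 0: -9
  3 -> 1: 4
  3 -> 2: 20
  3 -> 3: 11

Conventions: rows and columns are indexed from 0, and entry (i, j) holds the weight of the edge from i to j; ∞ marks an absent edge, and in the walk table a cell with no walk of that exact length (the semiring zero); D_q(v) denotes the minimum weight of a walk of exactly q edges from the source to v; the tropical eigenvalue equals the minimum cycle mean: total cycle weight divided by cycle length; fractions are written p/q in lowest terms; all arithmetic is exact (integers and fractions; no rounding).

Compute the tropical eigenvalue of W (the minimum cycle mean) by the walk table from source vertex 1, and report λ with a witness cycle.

q=0: [∞, 0, ∞, ∞]
q=1: [∞, 7, -6, 18]
q=2: [-9, 3, -7, 14]
q=3: [-10, -13, -8, 13]
q=4: [-11, -14, -19, 5]
Optimal cycle mean attained by: cycle 0->1->2->0, total (-4) + (-6) + (-3), length 3.
Answer: λ = -13/3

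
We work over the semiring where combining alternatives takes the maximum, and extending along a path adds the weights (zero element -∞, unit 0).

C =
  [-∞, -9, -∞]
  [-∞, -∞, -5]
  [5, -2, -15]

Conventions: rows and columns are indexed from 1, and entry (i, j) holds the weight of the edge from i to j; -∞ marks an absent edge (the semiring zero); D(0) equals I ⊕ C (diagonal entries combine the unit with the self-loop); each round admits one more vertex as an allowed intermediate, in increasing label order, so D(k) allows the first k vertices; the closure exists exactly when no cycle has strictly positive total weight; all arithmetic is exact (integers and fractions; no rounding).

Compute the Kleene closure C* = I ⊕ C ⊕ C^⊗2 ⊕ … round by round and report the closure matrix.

D(0):
  [0, -9, -∞]
  [-∞, 0, -5]
  [5, -2, 0]
D(1):
  [0, -9, -∞]
  [-∞, 0, -5]
  [5, -2, 0]
D(2):
  [0, -9, -14]
  [-∞, 0, -5]
  [5, -2, 0]
D(3):
  [0, -9, -14]
  [0, 0, -5]
  [5, -2, 0]
Answer: C* = [[0, -9, -14], [0, 0, -5], [5, -2, 0]]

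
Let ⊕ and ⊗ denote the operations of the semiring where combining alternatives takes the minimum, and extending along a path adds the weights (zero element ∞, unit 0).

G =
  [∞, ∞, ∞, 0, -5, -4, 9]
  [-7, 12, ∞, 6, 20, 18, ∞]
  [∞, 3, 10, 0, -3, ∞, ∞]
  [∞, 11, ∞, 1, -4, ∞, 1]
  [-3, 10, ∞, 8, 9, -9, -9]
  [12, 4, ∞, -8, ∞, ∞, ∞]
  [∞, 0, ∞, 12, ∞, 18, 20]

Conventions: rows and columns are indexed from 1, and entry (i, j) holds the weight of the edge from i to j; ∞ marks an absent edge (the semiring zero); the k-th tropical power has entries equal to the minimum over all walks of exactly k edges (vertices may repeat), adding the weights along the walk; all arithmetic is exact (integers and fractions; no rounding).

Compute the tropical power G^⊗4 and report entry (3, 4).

G^⊗2:
  [-8, 0, ∞, -12, -4, -14, -14]
  [5, 17, ∞, -7, -12, -11, 2]
  [-6, 7, 20, 1, -4, -12, -12]
  [-7, 1, ∞, 2, -3, -13, -13]
  [3, -9, ∞, -17, -8, -7, 0]
  [-3, 3, ∞, -7, -12, 8, -7]
  [-7, 12, ∞, 6, 8, 18, 13]
G^⊗3:
  [-7, -14, ∞, -22, -16, -13, -13]
  [-15, -7, ∞, -19, -11, -21, -21]
  [-7, -12, 30, -20, -11, -13, -13]
  [-6, -13, ∞, -21, -12, -12, -12]
  [-16, -6, ∞, -16, -21, -17, -17]
  [-15, -7, ∞, -6, -11, -21, -21]
  [5, 13, ∞, -7, -12, -11, -1]
G^⊗4:
  [-21, -13, ∞, -21, -26, -25, -25]
  [-14, -21, ∞, -29, -23, -20, -20]
  [-19, -13, 40, -21, -24, -20, -20]
  [-20, -12, ∞, -20, -25, -21, -21]
  [-24, -17, ∞, -25, -21, -30, -30]
  [-14, -21, ∞, -29, -20, -20, -20]
  [-15, -7, ∞, -19, -11, -21, -21]
Key observation: the optimum is the walk 3->4->5->6->4, with weight 0 + (-4) + (-9) + (-8) = -21.
Optimal value attained by: walk 3->4->5->6->4.
Answer: (G^⊗4)[3][4] = -21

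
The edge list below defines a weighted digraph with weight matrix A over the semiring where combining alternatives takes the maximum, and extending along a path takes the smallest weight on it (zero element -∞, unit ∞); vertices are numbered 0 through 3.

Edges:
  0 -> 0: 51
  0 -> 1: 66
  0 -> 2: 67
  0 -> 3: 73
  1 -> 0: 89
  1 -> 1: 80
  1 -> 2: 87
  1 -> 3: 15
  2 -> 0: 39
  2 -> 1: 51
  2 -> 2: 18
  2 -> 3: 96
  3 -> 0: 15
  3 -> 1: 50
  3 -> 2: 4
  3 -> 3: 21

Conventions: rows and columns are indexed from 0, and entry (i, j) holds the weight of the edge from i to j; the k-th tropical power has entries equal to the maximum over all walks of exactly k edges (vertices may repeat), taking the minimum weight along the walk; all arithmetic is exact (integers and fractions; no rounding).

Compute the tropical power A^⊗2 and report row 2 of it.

A^⊗2:
  [66, 66, 66, 67]
  [80, 80, 80, 87]
  [51, 51, 51, 39]
  [50, 50, 50, 21]
Answer: row 2 of A^⊗2 = [51, 51, 51, 39]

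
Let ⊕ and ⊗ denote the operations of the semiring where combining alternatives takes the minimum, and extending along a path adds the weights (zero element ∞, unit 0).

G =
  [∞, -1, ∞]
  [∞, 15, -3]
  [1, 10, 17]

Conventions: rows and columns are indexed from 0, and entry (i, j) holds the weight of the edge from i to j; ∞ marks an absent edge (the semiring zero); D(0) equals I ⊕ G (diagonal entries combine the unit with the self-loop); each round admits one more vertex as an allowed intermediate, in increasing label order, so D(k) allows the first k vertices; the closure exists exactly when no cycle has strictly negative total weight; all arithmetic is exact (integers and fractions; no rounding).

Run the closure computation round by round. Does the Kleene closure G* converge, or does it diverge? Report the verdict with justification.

D(0):
  [0, -1, ∞]
  [∞, 0, -3]
  [1, 10, 0]
D(1):
  [0, -1, ∞]
  [∞, 0, -3]
  [1, 0, 0]
Detection: at round 2, diagonal entry (2, 2) turns strictly negative.
Key observation: the cycle 2->0->1->2 has total weight 1 + (-1) + (-3), which is strictly negative.
Answer: DIVERGES — negative cycle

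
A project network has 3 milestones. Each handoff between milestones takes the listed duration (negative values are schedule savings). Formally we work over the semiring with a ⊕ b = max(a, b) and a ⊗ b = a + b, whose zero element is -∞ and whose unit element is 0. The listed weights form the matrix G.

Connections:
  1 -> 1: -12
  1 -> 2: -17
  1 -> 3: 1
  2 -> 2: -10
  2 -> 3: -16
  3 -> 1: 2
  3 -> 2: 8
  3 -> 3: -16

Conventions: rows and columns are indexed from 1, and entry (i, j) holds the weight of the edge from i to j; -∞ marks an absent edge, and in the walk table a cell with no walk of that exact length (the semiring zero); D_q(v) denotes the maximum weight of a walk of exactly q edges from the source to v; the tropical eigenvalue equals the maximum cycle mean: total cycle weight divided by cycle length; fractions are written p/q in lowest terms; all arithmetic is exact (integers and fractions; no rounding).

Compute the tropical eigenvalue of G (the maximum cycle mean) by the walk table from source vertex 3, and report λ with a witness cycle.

q=0: [-∞, -∞, 0]
q=1: [2, 8, -16]
q=2: [-10, -2, 3]
q=3: [5, 11, -9]
Optimal cycle mean attained by: cycle 1->3->1, total 1 + 2, length 2.
Answer: λ = 3/2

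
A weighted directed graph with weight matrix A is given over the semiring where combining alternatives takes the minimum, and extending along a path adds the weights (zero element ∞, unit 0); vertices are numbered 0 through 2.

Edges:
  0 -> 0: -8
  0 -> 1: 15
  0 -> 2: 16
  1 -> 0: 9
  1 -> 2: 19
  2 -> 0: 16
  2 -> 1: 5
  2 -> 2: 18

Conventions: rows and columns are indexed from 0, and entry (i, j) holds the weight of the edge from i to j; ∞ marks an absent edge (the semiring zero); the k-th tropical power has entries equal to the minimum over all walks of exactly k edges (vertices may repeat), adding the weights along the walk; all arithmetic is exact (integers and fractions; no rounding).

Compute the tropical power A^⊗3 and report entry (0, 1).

A^⊗2:
  [-16, 7, 8]
  [1, 24, 25]
  [8, 23, 24]
A^⊗3:
  [-24, -1, 0]
  [-7, 16, 17]
  [0, 23, 24]
Key observation: the optimum is the walk 0->0->0->1, with weight (-8) + (-8) + 15 = -1.
Optimal value attained by: walk 0->0->0->1.
Answer: (A^⊗3)[0][1] = -1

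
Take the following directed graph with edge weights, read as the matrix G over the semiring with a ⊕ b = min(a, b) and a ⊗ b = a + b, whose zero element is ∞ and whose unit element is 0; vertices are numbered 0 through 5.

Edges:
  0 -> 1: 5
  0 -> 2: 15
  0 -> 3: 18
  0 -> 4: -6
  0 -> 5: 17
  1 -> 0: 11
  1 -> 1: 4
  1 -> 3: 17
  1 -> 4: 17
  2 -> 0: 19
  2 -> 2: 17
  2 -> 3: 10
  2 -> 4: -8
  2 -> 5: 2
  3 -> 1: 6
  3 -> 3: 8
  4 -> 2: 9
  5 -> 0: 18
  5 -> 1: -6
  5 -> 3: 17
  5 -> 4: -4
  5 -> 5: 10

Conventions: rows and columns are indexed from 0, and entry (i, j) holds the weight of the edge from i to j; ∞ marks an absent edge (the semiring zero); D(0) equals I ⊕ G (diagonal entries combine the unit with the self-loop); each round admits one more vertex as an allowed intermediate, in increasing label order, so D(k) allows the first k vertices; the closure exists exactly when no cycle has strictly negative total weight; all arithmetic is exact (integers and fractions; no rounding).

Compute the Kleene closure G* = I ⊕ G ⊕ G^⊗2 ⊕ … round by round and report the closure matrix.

D(0):
  [0, 5, 15, 18, -6, 17]
  [11, 0, ∞, 17, 17, ∞]
  [19, ∞, 0, 10, -8, 2]
  [∞, 6, ∞, 0, ∞, ∞]
  [∞, ∞, 9, ∞, 0, ∞]
  [18, -6, ∞, 17, -4, 0]
D(1):
  [0, 5, 15, 18, -6, 17]
  [11, 0, 26, 17, 5, 28]
  [19, 24, 0, 10, -8, 2]
  [∞, 6, ∞, 0, ∞, ∞]
  [∞, ∞, 9, ∞, 0, ∞]
  [18, -6, 33, 17, -4, 0]
D(2):
  [0, 5, 15, 18, -6, 17]
  [11, 0, 26, 17, 5, 28]
  [19, 24, 0, 10, -8, 2]
  [17, 6, 32, 0, 11, 34]
  [∞, ∞, 9, ∞, 0, ∞]
  [5, -6, 20, 11, -4, 0]
D(3):
  [0, 5, 15, 18, -6, 17]
  [11, 0, 26, 17, 5, 28]
  [19, 24, 0, 10, -8, 2]
  [17, 6, 32, 0, 11, 34]
  [28, 33, 9, 19, 0, 11]
  [5, -6, 20, 11, -4, 0]
D(4):
  [0, 5, 15, 18, -6, 17]
  [11, 0, 26, 17, 5, 28]
  [19, 16, 0, 10, -8, 2]
  [17, 6, 32, 0, 11, 34]
  [28, 25, 9, 19, 0, 11]
  [5, -6, 20, 11, -4, 0]
D(5):
  [0, 5, 3, 13, -6, 5]
  [11, 0, 14, 17, 5, 16]
  [19, 16, 0, 10, -8, 2]
  [17, 6, 20, 0, 11, 22]
  [28, 25, 9, 19, 0, 11]
  [5, -6, 5, 11, -4, 0]
D(6):
  [0, -1, 3, 13, -6, 5]
  [11, 0, 14, 17, 5, 16]
  [7, -4, 0, 10, -8, 2]
  [17, 6, 20, 0, 11, 22]
  [16, 5, 9, 19, 0, 11]
  [5, -6, 5, 11, -4, 0]
Answer: G* = [[0, -1, 3, 13, -6, 5], [11, 0, 14, 17, 5, 16], [7, -4, 0, 10, -8, 2], [17, 6, 20, 0, 11, 22], [16, 5, 9, 19, 0, 11], [5, -6, 5, 11, -4, 0]]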